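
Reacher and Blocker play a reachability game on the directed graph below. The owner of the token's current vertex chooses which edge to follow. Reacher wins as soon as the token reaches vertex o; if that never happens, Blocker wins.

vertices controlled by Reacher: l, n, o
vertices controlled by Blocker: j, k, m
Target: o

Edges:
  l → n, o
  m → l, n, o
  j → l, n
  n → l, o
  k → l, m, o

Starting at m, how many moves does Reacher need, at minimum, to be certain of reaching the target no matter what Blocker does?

A0 = {o}
A1: add {l, n} — l (Reacher) has l→o; n (Reacher) has n→o.
A2: add {j, m} — j (Blocker): all of {l, n} already in; m (Blocker): all of {l, n, o} already in.
m enters the attractor at level 2, so Reacher can force the target in 2 moves from there.

2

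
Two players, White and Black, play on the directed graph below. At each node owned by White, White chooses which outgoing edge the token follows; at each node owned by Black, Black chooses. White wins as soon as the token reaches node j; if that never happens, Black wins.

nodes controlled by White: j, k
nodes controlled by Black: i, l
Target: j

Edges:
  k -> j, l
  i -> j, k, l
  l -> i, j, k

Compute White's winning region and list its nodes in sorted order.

j, k

A0 = {j}
A1: add {k} — k (White) has k→j.
A2 = A1; e.g. i (Black) can still go to l. Fixed point.
White's winning region = {j, k}.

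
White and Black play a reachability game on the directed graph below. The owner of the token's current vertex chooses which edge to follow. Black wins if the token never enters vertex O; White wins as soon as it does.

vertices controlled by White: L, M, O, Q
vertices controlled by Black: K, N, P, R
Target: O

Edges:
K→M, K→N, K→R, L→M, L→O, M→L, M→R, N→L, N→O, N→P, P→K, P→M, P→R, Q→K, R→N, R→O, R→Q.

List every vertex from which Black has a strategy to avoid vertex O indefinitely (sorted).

A0 = {O}
A1: add {L} — L (White) has L→O.
A2: add {M} — M (White) has M→L.
A3 = A2; e.g. K (Black) can still go to N. Fixed point.
White's attractor = {L, M, O}; Black avoids the target exactly from the complement.

K, N, P, Q, R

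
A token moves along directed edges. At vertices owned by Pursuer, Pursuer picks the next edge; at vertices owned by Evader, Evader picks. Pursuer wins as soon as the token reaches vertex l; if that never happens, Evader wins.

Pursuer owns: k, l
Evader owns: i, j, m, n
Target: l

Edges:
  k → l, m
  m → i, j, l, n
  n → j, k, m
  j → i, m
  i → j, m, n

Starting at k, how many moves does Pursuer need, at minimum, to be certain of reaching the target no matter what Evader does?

1

A0 = {l}
A1: add {k} — k (Pursuer) has k→l.
A2 = A1; e.g. i (Evader) can still go to j. Fixed point.
k enters the attractor at level 1, so Pursuer can force the target in 1 move from there.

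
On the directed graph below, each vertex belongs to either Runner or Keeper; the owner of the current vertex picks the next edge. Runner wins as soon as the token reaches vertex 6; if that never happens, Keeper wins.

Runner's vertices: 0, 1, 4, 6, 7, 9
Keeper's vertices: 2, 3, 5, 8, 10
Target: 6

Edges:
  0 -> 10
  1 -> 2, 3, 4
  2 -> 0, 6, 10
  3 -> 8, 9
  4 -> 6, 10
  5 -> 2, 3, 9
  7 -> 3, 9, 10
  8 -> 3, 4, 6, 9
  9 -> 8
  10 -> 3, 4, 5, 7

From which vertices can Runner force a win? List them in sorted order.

1, 4, 6

A0 = {6}
A1: add {4} — 4 (Runner) has 4→6.
A2: add {1} — 1 (Runner) has 1→4.
A3 = A2; e.g. 0 (Runner) has no edge into A2. Fixed point.
Runner's winning region = {1, 4, 6}.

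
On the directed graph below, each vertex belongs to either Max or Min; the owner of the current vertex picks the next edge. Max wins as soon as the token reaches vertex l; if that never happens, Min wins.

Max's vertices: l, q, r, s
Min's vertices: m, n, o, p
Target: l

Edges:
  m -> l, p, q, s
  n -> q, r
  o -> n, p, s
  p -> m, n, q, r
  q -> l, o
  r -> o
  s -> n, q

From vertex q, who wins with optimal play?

Max

A0 = {l}
A1: add {q} — q (Max) has q→l.
q ∈ A1, so Max can force the target.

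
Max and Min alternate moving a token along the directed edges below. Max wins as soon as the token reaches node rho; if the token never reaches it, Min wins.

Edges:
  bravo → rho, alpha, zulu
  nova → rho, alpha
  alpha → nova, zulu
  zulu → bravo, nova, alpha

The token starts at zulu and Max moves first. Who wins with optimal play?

Min

Track states (vertex, player-to-move).
A0 = {(rho,Max), (rho,Min)}
A1: add {(bravo,Max), (nova,Max)}.
A2 = A1; e.g. (bravo,Min) stays out. (zulu,Max) never enters ⇒ Min avoids the target.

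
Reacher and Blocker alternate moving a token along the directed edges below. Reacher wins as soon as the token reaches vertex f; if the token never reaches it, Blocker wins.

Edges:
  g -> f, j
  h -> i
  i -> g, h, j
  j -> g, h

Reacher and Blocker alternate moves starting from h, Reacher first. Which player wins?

Track states (vertex, player-to-move).
A0 = {(f,Reacher), (f,Blocker)}
A1: add {(g,Reacher)}.
A2 = A1; e.g. (g,Blocker) stays out. (h,Reacher) never enters ⇒ Blocker avoids the target.

Blocker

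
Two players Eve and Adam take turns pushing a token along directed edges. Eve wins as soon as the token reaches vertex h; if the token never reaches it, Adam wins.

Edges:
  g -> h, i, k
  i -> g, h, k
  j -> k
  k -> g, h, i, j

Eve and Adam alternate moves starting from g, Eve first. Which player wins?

Eve

Track states (vertex, player-to-move).
A0 = {(h,Eve), (h,Adam)}
A1: add {(g,Eve), (i,Eve), (k,Eve)}.
(g,Eve) ∈ A1 ⇒ Eve forces the target.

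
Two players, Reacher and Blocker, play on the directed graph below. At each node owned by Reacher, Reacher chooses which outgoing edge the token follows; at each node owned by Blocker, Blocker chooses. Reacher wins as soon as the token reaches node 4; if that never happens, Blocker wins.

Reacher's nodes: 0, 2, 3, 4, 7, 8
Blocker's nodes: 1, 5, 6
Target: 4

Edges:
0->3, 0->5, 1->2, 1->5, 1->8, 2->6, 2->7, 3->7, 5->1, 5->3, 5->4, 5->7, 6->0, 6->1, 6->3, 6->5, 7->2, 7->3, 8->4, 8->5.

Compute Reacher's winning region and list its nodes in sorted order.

A0 = {4}
A1: add {8} — 8 (Reacher) has 8→4.
A2 = A1; e.g. 0 (Reacher) has no edge into A1. Fixed point.
Reacher's winning region = {4, 8}.

4, 8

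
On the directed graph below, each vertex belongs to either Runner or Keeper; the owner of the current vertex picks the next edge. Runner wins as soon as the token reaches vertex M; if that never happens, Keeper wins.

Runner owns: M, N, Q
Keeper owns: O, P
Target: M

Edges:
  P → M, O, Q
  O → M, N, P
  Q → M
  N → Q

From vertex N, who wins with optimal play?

Runner

A0 = {M}
A1: add {Q} — Q (Runner) has Q→M.
A2: add {N} — N (Runner) has N→Q.
A3 = A2; e.g. O (Keeper) can still go to P. Fixed point.
N ∈ A2, so Runner can force the target.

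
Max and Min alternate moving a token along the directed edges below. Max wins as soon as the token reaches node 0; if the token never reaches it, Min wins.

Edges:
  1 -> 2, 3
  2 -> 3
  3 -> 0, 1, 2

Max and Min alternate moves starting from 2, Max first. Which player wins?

Track states (vertex, player-to-move).
A0 = {(0,Max), (0,Min)}
A1: add {(3,Max)}.
A2: add {(2,Min)}.
A3: add {(1,Max)}.
A4 = A3; e.g. (1,Min) stays out. (2,Max) never enters ⇒ Min avoids the target.

Min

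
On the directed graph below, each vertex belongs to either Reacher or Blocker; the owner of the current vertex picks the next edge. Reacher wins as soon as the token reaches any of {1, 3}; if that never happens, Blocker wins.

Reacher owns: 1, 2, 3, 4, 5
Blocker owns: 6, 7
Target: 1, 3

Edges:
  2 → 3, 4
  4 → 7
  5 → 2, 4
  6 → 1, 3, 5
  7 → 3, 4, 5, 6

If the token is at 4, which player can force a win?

A0 = {1, 3}
A1: add {2} — 2 (Reacher) has 2→3.
A2: add {5} — 5 (Reacher) has 5→2.
A3: add {6} — 6 (Blocker): all of {1, 3, 5} already in.
A4 = A3; e.g. 4 (Reacher) has no edge into A3. Fixed point.
4 never enters the attractor, so Blocker can avoid the target forever.

Blocker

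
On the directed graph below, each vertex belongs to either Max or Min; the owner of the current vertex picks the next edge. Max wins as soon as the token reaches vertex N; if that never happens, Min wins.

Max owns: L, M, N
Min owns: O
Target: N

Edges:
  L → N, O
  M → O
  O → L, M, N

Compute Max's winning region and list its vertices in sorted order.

L, N

A0 = {N}
A1: add {L} — L (Max) has L→N.
A2 = A1; e.g. M (Max) has no edge into A1. Fixed point.
Max's winning region = {L, N}.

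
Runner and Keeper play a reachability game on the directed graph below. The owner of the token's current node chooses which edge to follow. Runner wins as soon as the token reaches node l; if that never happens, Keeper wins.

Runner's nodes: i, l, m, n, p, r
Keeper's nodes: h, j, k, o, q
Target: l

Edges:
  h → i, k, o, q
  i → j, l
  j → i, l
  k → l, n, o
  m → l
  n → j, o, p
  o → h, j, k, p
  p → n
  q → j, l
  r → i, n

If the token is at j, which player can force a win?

Runner

A0 = {l}
A1: add {i, m} — i (Runner) has i→l; m (Runner) has m→l.
A2: add {j, r} — j (Keeper): all of {i, l} already in; r (Runner) has r→i.
j ∈ A2, so Runner can force the target.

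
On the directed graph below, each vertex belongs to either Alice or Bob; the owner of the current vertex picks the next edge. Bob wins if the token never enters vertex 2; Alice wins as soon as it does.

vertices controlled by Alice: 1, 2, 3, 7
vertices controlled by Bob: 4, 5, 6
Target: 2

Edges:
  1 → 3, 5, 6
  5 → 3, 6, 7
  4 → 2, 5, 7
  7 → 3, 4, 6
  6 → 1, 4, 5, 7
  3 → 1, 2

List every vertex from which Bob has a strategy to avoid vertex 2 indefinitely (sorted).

4, 5, 6

A0 = {2}
A1: add {3} — 3 (Alice) has 3→2.
A2: add {1, 7} — 1 (Alice) has 1→3; 7 (Alice) has 7→3.
A3 = A2; e.g. 4 (Bob) can still go to 5. Fixed point.
Alice's attractor = {1, 2, 3, 7}; Bob avoids the target exactly from the complement.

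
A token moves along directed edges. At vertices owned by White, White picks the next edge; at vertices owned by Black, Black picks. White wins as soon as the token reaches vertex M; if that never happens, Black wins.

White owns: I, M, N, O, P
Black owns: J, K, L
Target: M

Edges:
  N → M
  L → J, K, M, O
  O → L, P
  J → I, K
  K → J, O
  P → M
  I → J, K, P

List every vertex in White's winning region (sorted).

I, M, N, O, P

A0 = {M}
A1: add {N, P} — N (White) has N→M; P (White) has P→M.
A2: add {I, O} — I (White) has I→P; O (White) has O→P.
A3 = A2; e.g. J (Black) can still go to K. Fixed point.
White's winning region = {I, M, N, O, P}.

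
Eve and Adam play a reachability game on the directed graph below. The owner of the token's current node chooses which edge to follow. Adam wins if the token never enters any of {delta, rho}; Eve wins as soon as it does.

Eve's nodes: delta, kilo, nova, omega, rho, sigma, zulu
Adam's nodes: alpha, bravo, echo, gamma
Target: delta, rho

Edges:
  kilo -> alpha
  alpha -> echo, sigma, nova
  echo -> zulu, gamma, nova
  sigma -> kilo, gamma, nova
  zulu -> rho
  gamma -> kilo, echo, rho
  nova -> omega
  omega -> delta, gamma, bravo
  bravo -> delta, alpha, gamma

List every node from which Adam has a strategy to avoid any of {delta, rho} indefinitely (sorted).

alpha, bravo, echo, gamma, kilo

A0 = {delta, rho}
A1: add {omega, zulu} — zulu (Eve) has zulu→rho; omega (Eve) has omega→delta.
A2: add {nova} — nova (Eve) has nova→omega.
A3: add {sigma} — sigma (Eve) has sigma→nova.
A4 = A3; e.g. kilo (Eve) has no edge into A3. Fixed point.
Eve's attractor = {delta, nova, omega, rho, sigma, zulu}; Adam avoids the target exactly from the complement.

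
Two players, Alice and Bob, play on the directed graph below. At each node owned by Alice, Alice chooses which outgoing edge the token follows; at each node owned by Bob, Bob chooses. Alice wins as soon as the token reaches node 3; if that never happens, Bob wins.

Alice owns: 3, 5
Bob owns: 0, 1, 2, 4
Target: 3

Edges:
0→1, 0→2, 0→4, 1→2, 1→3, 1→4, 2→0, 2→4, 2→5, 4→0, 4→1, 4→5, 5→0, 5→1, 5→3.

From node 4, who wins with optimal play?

A0 = {3}
A1: add {5} — 5 (Alice) has 5→3.
A2 = A1; e.g. 0 (Bob) can still go to 1. Fixed point.
4 never enters the attractor, so Bob can avoid the target forever.

Bob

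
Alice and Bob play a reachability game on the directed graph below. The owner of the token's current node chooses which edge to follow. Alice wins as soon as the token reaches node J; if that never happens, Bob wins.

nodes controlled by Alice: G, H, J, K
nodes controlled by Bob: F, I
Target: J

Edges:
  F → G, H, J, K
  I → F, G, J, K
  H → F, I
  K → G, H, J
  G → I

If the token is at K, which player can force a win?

A0 = {J}
A1: add {K} — K (Alice) has K→J.
A2 = A1; e.g. F (Bob) can still go to G. Fixed point.
K ∈ A1, so Alice can force the target.

Alice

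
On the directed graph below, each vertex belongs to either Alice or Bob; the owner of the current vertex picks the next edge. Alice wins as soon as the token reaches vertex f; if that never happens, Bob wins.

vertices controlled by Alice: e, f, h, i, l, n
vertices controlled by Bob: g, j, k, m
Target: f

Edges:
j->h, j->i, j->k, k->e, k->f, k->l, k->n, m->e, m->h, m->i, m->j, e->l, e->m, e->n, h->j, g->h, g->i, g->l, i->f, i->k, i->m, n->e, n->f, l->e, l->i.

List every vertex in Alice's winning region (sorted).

e, f, i, k, l, n

A0 = {f}
A1: add {i, n} — i (Alice) has i→f; n (Alice) has n→f.
A2: add {e, l} — e (Alice) has e→n; l (Alice) has l→i.
A3: add {k} — k (Bob): all of {e, f, l, n} already in.
A4 = A3; e.g. g (Bob) can still go to h. Fixed point.
Alice's winning region = {e, f, i, k, l, n}.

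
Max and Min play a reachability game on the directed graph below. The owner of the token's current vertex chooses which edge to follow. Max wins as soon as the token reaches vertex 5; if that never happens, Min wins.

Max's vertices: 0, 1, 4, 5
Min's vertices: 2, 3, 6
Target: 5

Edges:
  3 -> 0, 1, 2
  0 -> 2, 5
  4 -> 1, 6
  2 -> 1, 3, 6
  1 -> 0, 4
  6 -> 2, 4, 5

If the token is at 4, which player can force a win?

A0 = {5}
A1: add {0} — 0 (Max) has 0→5.
A2: add {1} — 1 (Max) has 1→0.
A3: add {4} — 4 (Max) has 4→1.
A4 = A3; e.g. 2 (Min) can still go to 3. Fixed point.
4 ∈ A3, so Max can force the target.

Max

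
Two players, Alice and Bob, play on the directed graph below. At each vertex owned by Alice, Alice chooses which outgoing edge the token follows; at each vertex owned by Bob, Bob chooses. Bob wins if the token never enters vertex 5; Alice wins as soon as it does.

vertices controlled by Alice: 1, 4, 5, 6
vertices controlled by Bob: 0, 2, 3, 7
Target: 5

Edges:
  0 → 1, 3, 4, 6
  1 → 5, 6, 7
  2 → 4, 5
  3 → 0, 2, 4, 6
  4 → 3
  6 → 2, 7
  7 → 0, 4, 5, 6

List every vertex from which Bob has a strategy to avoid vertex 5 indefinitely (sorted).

0, 2, 3, 4, 6, 7

A0 = {5}
A1: add {1} — 1 (Alice) has 1→5.
A2 = A1; e.g. 0 (Bob) can still go to 3. Fixed point.
Alice's attractor = {1, 5}; Bob avoids the target exactly from the complement.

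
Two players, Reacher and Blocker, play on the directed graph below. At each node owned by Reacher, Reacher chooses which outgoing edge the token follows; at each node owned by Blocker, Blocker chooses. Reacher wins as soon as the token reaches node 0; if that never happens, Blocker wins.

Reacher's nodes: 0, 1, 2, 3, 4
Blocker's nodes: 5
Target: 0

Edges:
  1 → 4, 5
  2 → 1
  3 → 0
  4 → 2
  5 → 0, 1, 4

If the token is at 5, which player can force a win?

A0 = {0}
A1: add {3} — 3 (Reacher) has 3→0.
A2 = A1; e.g. 1 (Reacher) has no edge into A1. Fixed point.
5 never enters the attractor, so Blocker can avoid the target forever.

Blocker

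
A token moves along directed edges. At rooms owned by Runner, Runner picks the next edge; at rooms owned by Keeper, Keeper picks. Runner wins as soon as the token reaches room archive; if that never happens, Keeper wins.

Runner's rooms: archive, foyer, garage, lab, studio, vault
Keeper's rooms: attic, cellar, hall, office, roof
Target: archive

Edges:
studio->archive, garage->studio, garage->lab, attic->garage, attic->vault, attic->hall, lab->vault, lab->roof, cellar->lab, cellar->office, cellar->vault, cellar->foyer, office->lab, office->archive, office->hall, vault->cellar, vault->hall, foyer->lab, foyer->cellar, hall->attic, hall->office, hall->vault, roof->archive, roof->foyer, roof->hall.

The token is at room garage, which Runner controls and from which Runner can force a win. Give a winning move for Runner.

studio

A0 = {archive}
A1: add {studio} — studio (Runner) has studio→archive.
A2: add {garage} — garage (Runner) has garage→studio.
A3 = A2; e.g. attic (Keeper) can still go to vault. Fixed point.
From garage, successor studio is in the attractor (rank 1); the other successor lab is not.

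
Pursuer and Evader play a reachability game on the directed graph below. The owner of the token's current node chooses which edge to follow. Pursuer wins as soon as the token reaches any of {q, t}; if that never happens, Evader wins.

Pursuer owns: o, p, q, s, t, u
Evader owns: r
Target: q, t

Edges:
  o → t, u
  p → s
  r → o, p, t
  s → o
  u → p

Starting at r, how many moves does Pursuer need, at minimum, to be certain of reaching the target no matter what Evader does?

A0 = {q, t}
A1: add {o} — o (Pursuer) has o→t.
A2: add {s} — s (Pursuer) has s→o.
A3: add {p} — p (Pursuer) has p→s.
A4: add {r, u} — r (Evader): all of {o, p, t} already in; u (Pursuer) has u→p.
A4 = all vertices. Fixed point.
r enters the attractor at level 4, so Pursuer can force the target in 4 moves from there.

4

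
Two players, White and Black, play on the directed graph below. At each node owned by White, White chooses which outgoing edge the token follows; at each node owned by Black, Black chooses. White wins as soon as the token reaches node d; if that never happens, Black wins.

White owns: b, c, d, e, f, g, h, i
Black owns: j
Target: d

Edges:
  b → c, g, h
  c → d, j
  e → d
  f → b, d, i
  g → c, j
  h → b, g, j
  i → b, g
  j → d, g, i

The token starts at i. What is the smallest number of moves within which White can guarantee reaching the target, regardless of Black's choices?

A0 = {d}
A1: add {c, e, f} — c (White) has c→d; e (White) has e→d; f (White) has f→d.
A2: add {b, g} — b (White) has b→c; g (White) has g→c.
A3: add {h, i} — h (White) has h→b; i (White) has i→b.
i enters the attractor at level 3, so White can force the target in 3 moves from there.

3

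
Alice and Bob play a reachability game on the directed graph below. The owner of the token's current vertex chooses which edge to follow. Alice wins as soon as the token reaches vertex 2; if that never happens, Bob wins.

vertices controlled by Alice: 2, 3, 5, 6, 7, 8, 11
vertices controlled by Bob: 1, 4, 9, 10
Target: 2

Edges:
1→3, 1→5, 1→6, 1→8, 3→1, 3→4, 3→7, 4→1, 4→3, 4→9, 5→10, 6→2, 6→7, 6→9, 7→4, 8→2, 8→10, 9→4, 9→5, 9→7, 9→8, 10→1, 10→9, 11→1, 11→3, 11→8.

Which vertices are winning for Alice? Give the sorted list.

2, 6, 8, 11

A0 = {2}
A1: add {6, 8} — 6 (Alice) has 6→2; 8 (Alice) has 8→2.
A2: add {11} — 11 (Alice) has 11→8.
A3 = A2; e.g. 1 (Bob) can still go to 3. Fixed point.
Alice's winning region = {2, 6, 8, 11}.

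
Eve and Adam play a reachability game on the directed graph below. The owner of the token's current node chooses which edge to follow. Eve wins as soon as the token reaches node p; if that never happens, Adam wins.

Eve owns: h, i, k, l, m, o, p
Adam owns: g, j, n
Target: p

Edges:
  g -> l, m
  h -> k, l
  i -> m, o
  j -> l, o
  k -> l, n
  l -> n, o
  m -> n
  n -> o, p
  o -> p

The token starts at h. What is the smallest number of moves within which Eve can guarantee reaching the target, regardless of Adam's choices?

A0 = {p}
A1: add {o} — o (Eve) has o→p.
A2: add {i, l, n} — i (Eve) has i→o; l (Eve) has l→o; n (Adam): all of {o, p} already in.
A3: add {h, j, k, m} — h (Eve) has h→l; j (Adam): all of {l, o} already in; k (Eve) has k→l; m (Eve) has m→n.
h enters the attractor at level 3, so Eve can force the target in 3 moves from there.

3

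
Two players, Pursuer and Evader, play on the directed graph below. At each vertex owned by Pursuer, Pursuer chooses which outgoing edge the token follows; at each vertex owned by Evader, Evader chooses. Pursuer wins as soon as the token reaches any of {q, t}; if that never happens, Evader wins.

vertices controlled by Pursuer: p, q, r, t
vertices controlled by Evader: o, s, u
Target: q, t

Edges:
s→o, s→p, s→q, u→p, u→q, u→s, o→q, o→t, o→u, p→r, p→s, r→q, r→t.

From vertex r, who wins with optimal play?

Pursuer

A0 = {q, t}
A1: add {r} — r (Pursuer) has r→q.
r ∈ A1, so Pursuer can force the target.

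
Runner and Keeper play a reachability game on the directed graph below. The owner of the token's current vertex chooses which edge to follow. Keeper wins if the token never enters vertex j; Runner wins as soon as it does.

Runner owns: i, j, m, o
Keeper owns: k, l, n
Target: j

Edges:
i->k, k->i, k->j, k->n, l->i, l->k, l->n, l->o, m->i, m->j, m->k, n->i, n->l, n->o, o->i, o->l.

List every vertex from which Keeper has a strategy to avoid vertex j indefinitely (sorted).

A0 = {j}
A1: add {m} — m (Runner) has m→j.
A2 = A1; e.g. i (Runner) has no edge into A1. Fixed point.
Runner's attractor = {j, m}; Keeper avoids the target exactly from the complement.

i, k, l, n, o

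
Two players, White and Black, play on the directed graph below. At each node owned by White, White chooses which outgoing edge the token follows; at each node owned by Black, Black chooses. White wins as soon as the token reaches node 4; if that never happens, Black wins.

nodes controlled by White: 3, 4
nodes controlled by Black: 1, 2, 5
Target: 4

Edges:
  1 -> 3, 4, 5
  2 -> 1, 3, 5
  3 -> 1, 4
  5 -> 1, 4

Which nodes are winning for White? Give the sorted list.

A0 = {4}
A1: add {3} — 3 (White) has 3→4.
A2 = A1; e.g. 1 (Black) can still go to 5. Fixed point.
White's winning region = {3, 4}.

3, 4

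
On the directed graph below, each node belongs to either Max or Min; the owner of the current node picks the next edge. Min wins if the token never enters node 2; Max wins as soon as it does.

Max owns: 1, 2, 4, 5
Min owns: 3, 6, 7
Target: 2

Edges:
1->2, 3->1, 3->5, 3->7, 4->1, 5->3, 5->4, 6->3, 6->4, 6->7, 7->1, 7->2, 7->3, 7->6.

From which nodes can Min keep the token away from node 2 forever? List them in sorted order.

3, 6, 7

A0 = {2}
A1: add {1} — 1 (Max) has 1→2.
A2: add {4} — 4 (Max) has 4→1.
A3: add {5} — 5 (Max) has 5→4.
A4 = A3; e.g. 3 (Min) can still go to 7. Fixed point.
Max's attractor = {1, 2, 4, 5}; Min avoids the target exactly from the complement.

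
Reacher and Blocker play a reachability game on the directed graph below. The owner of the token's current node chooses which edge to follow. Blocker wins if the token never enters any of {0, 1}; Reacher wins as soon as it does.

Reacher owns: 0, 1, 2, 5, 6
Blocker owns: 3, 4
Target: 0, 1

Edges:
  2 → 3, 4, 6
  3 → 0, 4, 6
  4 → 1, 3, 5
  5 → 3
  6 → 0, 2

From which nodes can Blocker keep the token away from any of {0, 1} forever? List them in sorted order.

3, 4, 5

A0 = {0, 1}
A1: add {6} — 6 (Reacher) has 6→0.
A2: add {2} — 2 (Reacher) has 2→6.
A3 = A2; e.g. 3 (Blocker) can still go to 4. Fixed point.
Reacher's attractor = {0, 1, 2, 6}; Blocker avoids the target exactly from the complement.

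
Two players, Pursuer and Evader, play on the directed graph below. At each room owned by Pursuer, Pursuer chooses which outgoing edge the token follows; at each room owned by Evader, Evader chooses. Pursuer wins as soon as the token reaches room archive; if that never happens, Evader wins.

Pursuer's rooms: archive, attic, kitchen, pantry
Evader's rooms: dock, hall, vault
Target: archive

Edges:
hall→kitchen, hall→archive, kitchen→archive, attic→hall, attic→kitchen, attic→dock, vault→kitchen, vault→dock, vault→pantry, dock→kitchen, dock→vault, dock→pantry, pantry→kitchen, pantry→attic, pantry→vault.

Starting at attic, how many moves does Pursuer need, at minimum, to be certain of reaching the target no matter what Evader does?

2

A0 = {archive}
A1: add {kitchen} — kitchen (Pursuer) has kitchen→archive.
A2: add {attic, hall, pantry} — hall (Evader): all of {kitchen, archive} already in; attic (Pursuer) has attic→kitchen; pantry (Pursuer) has pantry→kitchen.
A3 = A2; e.g. vault (Evader) can still go to dock. Fixed point.
attic enters the attractor at level 2, so Pursuer can force the target in 2 moves from there.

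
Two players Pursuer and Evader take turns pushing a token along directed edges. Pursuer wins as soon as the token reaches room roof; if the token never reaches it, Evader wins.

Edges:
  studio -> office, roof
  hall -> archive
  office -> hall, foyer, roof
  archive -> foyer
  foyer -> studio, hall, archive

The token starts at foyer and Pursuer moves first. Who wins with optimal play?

Track states (vertex, player-to-move).
A0 = {(roof,Pursuer), (roof,Evader)}
A1: add {(studio,Pursuer), (office,Pursuer)}.
A2: add {(studio,Evader)}.
A3: add {(foyer,Pursuer)}.
(foyer,Pursuer) ∈ A3 ⇒ Pursuer forces the target.

Pursuer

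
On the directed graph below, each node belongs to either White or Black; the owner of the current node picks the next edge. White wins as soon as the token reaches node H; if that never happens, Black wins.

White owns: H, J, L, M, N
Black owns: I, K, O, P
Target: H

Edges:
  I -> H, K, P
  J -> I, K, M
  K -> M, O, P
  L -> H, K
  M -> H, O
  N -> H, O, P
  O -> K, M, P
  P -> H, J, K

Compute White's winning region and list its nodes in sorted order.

A0 = {H}
A1: add {L, M, N} — L (White) has L→H; M (White) has M→H; N (White) has N→H.
A2: add {J} — J (White) has J→M.
A3 = A2; e.g. I (Black) can still go to K. Fixed point.
White's winning region = {H, J, L, M, N}.

H, J, L, M, N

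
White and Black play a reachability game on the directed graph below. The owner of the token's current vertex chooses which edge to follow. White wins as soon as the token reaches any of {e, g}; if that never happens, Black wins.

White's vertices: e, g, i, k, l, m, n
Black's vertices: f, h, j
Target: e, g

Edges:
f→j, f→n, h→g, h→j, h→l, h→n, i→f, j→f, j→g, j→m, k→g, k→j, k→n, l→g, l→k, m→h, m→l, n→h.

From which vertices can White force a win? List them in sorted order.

A0 = {e, g}
A1: add {k, l} — k (White) has k→g; l (White) has l→g.
A2: add {m} — m (White) has m→l.
A3 = A2; e.g. f (Black) can still go to j. Fixed point.
White's winning region = {e, g, k, l, m}.

e, g, k, l, m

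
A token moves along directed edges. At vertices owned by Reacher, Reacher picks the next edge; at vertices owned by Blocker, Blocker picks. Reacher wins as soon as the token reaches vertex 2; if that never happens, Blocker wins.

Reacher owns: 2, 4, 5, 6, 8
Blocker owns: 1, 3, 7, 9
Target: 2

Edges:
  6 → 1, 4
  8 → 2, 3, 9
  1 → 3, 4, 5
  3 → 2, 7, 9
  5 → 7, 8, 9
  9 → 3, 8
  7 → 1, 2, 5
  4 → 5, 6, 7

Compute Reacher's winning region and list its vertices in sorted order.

A0 = {2}
A1: add {8} — 8 (Reacher) has 8→2.
A2: add {5} — 5 (Reacher) has 5→8.
A3: add {4} — 4 (Reacher) has 4→5.
A4: add {6} — 6 (Reacher) has 6→4.
A5 = A4; e.g. 1 (Blocker) can still go to 3. Fixed point.
Reacher's winning region = {2, 4, 5, 6, 8}.

2, 4, 5, 6, 8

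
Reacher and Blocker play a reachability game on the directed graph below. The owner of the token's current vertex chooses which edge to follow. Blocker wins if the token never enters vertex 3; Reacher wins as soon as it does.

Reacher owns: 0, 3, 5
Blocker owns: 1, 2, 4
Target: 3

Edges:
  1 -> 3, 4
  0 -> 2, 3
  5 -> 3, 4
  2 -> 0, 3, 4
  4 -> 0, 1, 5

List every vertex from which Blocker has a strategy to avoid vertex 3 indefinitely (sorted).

1, 2, 4

A0 = {3}
A1: add {0, 5} — 0 (Reacher) has 0→3; 5 (Reacher) has 5→3.
A2 = A1; e.g. 1 (Blocker) can still go to 4. Fixed point.
Reacher's attractor = {0, 3, 5}; Blocker avoids the target exactly from the complement.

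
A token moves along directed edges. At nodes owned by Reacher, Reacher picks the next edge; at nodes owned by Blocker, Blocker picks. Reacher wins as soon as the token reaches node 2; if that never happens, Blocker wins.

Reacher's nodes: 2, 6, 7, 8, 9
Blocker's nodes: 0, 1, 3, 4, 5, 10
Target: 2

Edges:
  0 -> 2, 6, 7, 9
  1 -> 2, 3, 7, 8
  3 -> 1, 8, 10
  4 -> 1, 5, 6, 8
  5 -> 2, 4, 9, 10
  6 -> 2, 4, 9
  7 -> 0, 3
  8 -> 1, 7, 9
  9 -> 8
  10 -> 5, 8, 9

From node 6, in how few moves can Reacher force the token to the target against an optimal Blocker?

1

A0 = {2}
A1: add {6} — 6 (Reacher) has 6→2.
A2 = A1; e.g. 0 (Blocker) can still go to 7. Fixed point.
6 enters the attractor at level 1, so Reacher can force the target in 1 move from there.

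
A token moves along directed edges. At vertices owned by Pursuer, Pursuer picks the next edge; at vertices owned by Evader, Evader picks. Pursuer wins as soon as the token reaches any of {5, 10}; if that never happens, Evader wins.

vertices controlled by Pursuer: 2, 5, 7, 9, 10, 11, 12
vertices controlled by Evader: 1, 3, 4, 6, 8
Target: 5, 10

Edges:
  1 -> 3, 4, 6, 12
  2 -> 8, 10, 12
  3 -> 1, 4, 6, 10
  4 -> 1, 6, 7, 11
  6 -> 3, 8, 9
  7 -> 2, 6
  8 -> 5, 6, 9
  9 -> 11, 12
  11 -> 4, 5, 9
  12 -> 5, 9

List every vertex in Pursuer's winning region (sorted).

A0 = {5, 10}
A1: add {2, 11, 12} — 2 (Pursuer) has 2→10; 11 (Pursuer) has 11→5; 12 (Pursuer) has 12→5.
A2: add {7, 9} — 7 (Pursuer) has 7→2; 9 (Pursuer) has 9→11.
A3 = A2; e.g. 1 (Evader) can still go to 3. Fixed point.
Pursuer's winning region = {2, 5, 7, 9, 10, 11, 12}.

2, 5, 7, 9, 10, 11, 12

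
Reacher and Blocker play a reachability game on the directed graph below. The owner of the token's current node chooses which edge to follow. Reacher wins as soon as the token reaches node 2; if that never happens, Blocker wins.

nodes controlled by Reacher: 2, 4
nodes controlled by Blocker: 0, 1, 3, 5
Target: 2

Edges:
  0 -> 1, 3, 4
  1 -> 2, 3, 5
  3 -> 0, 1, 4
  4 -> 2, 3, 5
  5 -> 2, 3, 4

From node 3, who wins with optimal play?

Blocker

A0 = {2}
A1: add {4} — 4 (Reacher) has 4→2.
A2 = A1; e.g. 0 (Blocker) can still go to 1. Fixed point.
3 never enters the attractor, so Blocker can avoid the target forever.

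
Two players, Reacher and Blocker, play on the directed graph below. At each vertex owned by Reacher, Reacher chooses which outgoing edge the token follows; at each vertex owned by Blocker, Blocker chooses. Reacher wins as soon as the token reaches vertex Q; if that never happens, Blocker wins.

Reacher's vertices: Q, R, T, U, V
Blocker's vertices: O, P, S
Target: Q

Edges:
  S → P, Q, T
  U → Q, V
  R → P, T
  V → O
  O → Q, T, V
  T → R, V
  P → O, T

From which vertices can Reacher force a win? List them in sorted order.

A0 = {Q}
A1: add {U} — U (Reacher) has U→Q.
A2 = A1; e.g. O (Blocker) can still go to T. Fixed point.
Reacher's winning region = {Q, U}.

Q, U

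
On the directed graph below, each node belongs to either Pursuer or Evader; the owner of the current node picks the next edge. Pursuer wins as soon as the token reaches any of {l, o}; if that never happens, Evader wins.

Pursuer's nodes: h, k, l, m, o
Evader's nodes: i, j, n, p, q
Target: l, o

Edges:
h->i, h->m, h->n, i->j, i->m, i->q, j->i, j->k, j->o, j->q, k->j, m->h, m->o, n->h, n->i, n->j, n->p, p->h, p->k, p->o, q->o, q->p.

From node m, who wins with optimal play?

A0 = {l, o}
A1: add {m} — m (Pursuer) has m→o.
m ∈ A1, so Pursuer can force the target.

Pursuer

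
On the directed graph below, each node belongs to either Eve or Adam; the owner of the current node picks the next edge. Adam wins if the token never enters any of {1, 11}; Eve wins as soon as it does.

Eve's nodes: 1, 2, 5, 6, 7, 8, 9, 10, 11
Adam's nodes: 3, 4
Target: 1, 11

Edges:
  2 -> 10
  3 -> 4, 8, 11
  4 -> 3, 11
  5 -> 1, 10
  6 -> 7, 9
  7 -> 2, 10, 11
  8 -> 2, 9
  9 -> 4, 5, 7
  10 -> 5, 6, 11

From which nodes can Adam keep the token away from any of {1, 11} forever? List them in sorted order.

3, 4

A0 = {1, 11}
A1: add {5, 7, 10} — 5 (Eve) has 5→1; 7 (Eve) has 7→11; 10 (Eve) has 10→11.
A2: add {2, 6, 9} — 2 (Eve) has 2→10; 6 (Eve) has 6→7; 9 (Eve) has 9→5.
A3: add {8} — 8 (Eve) has 8→2.
A4 = A3; e.g. 3 (Adam) can still go to 4. Fixed point.
Eve's attractor = {1, 2, 5, 6, 7, 8, 9, 10, 11}; Adam avoids the target exactly from the complement.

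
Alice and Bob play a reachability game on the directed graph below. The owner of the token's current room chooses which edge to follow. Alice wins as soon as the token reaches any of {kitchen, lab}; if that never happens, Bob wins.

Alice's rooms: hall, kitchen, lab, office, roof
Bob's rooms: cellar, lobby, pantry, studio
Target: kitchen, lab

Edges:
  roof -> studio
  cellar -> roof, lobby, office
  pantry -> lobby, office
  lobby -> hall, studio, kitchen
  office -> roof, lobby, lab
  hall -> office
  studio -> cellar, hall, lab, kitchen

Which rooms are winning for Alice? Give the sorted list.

hall, kitchen, lab, office

A0 = {kitchen, lab}
A1: add {office} — office (Alice) has office→lab.
A2: add {hall} — hall (Alice) has hall→office.
A3 = A2; e.g. roof (Alice) has no edge into A2. Fixed point.
Alice's winning region = {hall, kitchen, lab, office}.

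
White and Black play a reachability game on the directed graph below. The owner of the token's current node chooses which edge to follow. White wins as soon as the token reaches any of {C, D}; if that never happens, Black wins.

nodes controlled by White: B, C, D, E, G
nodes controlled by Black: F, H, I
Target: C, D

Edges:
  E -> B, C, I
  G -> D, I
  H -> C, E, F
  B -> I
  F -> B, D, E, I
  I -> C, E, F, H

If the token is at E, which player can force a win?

White

A0 = {C, D}
A1: add {E, G} — E (White) has E→C; G (White) has G→D.
A2 = A1; e.g. B (White) has no edge into A1. Fixed point.
E ∈ A1, so White can force the target.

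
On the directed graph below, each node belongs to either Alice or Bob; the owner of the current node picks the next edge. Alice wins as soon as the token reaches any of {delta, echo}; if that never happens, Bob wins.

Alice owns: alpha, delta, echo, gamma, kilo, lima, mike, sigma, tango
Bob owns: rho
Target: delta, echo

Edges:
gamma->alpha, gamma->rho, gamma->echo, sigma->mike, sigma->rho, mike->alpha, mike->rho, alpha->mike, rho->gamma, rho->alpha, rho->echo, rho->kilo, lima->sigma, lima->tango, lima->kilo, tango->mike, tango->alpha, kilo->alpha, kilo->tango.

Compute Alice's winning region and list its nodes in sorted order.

A0 = {delta, echo}
A1: add {gamma} — gamma (Alice) has gamma→echo.
A2 = A1; e.g. sigma (Alice) has no edge into A1. Fixed point.
Alice's winning region = {delta, echo, gamma}.

delta, echo, gamma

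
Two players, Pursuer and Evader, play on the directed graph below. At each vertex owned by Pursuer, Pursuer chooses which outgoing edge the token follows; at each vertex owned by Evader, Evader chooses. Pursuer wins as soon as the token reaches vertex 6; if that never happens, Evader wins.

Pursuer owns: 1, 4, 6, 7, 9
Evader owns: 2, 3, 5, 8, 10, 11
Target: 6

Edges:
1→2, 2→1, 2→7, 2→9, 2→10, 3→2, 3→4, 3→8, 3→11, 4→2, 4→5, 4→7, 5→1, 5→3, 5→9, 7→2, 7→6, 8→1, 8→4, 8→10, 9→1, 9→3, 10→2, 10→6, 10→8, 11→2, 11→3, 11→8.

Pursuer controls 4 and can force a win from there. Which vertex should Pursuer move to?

7

A0 = {6}
A1: add {7} — 7 (Pursuer) has 7→6.
A2: add {4} — 4 (Pursuer) has 4→7.
A3 = A2; e.g. 1 (Pursuer) has no edge into A2. Fixed point.
From 4, successor 7 is in the attractor (rank 1); the other successors 2, 5 are not.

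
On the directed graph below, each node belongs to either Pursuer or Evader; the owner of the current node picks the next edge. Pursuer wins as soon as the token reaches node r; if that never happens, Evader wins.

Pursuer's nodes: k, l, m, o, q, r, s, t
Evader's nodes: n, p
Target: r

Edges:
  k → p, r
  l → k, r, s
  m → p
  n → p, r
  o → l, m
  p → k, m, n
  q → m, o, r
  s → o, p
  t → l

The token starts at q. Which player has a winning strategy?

Pursuer

A0 = {r}
A1: add {k, l, q} — k (Pursuer) has k→r; l (Pursuer) has l→r; q (Pursuer) has q→r.
q ∈ A1, so Pursuer can force the target.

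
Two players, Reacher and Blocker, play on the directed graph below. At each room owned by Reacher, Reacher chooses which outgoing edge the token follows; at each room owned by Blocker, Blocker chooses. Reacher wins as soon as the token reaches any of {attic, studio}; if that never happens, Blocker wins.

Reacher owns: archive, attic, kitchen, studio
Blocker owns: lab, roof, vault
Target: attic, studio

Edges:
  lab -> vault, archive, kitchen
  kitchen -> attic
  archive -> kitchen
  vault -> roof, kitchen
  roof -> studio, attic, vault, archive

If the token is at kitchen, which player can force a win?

A0 = {attic, studio}
A1: add {kitchen} — kitchen (Reacher) has kitchen→attic.
kitchen ∈ A1, so Reacher can force the target.

Reacher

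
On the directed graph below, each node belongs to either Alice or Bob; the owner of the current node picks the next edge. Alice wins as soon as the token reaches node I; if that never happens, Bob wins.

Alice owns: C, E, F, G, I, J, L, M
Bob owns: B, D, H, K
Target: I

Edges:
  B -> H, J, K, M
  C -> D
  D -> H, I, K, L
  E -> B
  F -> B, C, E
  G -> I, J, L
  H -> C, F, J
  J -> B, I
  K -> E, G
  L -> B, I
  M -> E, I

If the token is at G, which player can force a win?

Alice

A0 = {I}
A1: add {G, J, L, M} — G (Alice) has G→I; J (Alice) has J→I; L (Alice) has L→I; M (Alice) has M→I.
A2 = A1; e.g. B (Bob) can still go to H. Fixed point.
G ∈ A1, so Alice can force the target.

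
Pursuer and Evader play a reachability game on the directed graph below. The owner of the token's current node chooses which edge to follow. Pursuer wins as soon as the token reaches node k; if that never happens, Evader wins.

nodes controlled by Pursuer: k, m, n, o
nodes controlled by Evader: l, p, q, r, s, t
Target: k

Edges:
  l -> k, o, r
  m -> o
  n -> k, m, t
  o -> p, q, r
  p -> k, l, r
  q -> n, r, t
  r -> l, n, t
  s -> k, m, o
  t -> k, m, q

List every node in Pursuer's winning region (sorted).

k, n

A0 = {k}
A1: add {n} — n (Pursuer) has n→k.
A2 = A1; e.g. l (Evader) can still go to o. Fixed point.
Pursuer's winning region = {k, n}.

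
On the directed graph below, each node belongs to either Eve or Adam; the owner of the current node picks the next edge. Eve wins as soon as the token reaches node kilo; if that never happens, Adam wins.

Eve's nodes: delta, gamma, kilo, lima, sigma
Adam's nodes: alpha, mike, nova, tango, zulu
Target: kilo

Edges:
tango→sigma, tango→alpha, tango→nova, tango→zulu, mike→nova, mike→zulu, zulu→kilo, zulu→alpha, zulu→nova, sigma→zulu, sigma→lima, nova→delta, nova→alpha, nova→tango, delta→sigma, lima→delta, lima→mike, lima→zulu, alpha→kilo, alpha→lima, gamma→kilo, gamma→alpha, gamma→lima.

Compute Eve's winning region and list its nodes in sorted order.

gamma, kilo

A0 = {kilo}
A1: add {gamma} — gamma (Eve) has gamma→kilo.
A2 = A1; e.g. delta (Eve) has no edge into A1. Fixed point.
Eve's winning region = {gamma, kilo}.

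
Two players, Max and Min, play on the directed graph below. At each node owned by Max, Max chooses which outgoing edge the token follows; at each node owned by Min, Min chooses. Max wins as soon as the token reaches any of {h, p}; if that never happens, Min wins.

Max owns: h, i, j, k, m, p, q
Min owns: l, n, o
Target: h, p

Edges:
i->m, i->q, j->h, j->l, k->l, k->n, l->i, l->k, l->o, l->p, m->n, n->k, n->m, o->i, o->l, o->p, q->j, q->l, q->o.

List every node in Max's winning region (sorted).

A0 = {h, p}
A1: add {j} — j (Max) has j→h.
A2: add {q} — q (Max) has q→j.
A3: add {i} — i (Max) has i→q.
A4 = A3; e.g. k (Max) has no edge into A3. Fixed point.
Max's winning region = {h, i, j, p, q}.

h, i, j, p, q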